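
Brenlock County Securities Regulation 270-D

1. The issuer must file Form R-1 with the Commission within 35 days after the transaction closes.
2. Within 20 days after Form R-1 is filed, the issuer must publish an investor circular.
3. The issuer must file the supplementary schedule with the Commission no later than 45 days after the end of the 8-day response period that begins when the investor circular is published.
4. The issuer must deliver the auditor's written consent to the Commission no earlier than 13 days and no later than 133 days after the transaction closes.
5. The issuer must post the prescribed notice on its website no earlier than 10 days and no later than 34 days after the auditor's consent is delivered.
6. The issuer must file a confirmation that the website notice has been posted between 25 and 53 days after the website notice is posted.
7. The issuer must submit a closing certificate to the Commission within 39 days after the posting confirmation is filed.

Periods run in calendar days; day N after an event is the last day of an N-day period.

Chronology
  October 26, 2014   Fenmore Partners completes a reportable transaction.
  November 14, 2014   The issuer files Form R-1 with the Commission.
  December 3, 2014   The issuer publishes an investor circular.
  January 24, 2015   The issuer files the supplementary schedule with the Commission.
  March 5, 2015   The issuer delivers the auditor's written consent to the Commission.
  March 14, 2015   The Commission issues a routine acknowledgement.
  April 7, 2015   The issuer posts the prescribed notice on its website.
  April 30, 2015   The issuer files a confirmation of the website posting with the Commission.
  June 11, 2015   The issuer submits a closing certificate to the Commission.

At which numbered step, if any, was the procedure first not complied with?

Step 6

Step 1: 35 days after October 26, 2014 (when the transaction closes) is November 30, 2014; done November 14, 2014 — timely.
Step 2: 20 days after November 14, 2014 (when Form R-1 is filed) is December 4, 2014; December 3, 2014 is within that limit.
Step 3: 45 days after December 11, 2014 (end of the 8-day response period, which began when the investor circular is published on December 3, 2014) is January 25, 2015; done January 24, 2015 — timely.
Step 4: the window is 13–133 days after October 26, 2014 (when the transaction closes), so November 8, 2014 through March 8, 2015; done March 5, 2015, which is between those dates.
Step 5: the window is 10–34 days after March 5, 2015 (when the auditor's consent is delivered), so March 15, 2015 through April 8, 2015; done April 7, 2015 — within the window.
Step 6: the window is 25–53 days after April 7, 2015 (when the website notice is posted), so May 2, 2015 through May 30, 2015; April 30, 2015 is 2 days too early.
No need to go further; step 6 was not satisfied.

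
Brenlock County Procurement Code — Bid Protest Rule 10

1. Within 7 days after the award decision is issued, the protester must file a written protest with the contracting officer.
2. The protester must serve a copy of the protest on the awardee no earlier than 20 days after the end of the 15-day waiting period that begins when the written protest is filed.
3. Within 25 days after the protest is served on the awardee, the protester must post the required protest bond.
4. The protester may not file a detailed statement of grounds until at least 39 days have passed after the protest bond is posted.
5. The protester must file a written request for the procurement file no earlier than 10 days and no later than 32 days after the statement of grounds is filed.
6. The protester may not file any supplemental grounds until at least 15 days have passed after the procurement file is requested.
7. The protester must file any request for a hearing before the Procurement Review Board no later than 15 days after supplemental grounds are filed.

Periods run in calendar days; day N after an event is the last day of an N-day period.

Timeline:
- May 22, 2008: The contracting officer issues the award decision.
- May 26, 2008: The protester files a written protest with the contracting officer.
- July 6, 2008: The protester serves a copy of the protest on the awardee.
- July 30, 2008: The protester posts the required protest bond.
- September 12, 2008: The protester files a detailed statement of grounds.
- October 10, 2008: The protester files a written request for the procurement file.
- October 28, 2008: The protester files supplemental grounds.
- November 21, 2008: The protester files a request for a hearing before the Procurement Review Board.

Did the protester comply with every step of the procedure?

No

Step 1: 7 days after May 22, 2008 (when the award decision is issued) is May 29, 2008; completed May 26, 2008, before the deadline.
Step 2: the earliest permitted date is 20 days after June 10, 2008 (end of the 15-day waiting period, which began when the written protest is filed on May 26, 2008), i.e. June 30, 2008; July 6, 2008 is on or after that date.
Step 3: 25 days after July 6, 2008 (when the protest is served on the awardee) is July 31, 2008; July 30, 2008 is within that limit.
Step 4: the earliest permitted date is 39 days after July 30, 2008 (when the protest bond is posted), i.e. September 7, 2008; September 12, 2008 is on or after that date.
Step 5: the window is 10–32 days after September 12, 2008 (when the statement of grounds is filed), so September 22, 2008 through October 14, 2008; October 10, 2008 falls inside that range.
Step 6: the earliest permitted date is 15 days after October 10, 2008 (when the procurement file is requested), i.e. October 25, 2008; done October 28, 2008, after the minimum wait.
Step 7: 15 days after October 28, 2008 (when supplemental grounds are filed) is November 12, 2008; not done until November 21, 2008, 9 days after the deadline.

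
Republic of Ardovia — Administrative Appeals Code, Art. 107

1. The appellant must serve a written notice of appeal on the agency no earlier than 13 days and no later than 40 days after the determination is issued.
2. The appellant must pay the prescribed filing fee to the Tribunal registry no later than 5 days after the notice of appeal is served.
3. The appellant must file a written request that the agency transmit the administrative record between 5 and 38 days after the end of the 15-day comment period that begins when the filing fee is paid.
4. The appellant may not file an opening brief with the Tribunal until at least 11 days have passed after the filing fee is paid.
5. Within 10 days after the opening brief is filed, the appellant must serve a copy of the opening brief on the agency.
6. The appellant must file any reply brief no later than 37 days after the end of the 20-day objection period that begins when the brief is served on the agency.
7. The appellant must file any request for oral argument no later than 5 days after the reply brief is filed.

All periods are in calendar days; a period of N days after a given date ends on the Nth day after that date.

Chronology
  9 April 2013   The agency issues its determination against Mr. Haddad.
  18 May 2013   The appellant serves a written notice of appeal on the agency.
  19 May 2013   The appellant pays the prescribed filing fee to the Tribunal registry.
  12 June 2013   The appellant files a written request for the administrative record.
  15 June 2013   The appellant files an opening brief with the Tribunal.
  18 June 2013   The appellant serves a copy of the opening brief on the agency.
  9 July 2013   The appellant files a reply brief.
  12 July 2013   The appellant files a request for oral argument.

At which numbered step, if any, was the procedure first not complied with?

None — every step was satisfied

(1) the permitted window runs from 9 April 2013 + 13 = 22 April 2013 to 9 April 2013 + 40 = 19 May 2013; 18 May 2013 falls inside that range.
(2) due by 18 May 2013 + 5 days = 23 May 2013; completed 19 May 2013, before the deadline.
(3) the permitted window runs from 3 June 2013 + 5 = 8 June 2013 to 3 June 2013 + 38 = 11 July 2013; done 12 June 2013, which is between those dates.
(4) permitted from 19 May 2013 + 11 days = 30 May 2013 onward; done 15 June 2013 — permitted.
(5) due by 15 June 2013 + 10 days = 25 June 2013; 18 June 2013 is within that limit.
(6) due by 8 July 2013 + 37 days = 14 August 2013; done 9 July 2013 — timely.
(7) due by 9 July 2013 + 5 days = 14 July 2013; 12 July 2013 is within that limit.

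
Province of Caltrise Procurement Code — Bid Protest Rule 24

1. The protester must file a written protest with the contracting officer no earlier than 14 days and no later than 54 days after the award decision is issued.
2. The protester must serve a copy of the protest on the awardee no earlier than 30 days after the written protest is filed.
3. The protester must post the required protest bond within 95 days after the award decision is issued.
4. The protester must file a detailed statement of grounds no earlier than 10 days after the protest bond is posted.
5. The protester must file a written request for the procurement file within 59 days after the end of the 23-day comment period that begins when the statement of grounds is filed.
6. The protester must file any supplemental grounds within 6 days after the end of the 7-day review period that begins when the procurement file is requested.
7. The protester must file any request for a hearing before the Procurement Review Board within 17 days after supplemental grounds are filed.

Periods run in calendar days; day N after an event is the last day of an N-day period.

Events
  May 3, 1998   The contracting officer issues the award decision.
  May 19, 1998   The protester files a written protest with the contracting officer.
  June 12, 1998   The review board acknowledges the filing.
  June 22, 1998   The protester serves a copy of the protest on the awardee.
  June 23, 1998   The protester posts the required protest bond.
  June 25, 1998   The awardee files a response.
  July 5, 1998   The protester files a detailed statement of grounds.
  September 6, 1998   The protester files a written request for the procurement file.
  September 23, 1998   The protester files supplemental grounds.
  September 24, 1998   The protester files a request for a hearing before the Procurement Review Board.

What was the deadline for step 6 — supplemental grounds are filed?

The procurement file is requested on September 6, 1998; the 7-day review period therefore ends September 13, 1998, and step 6 runs from that date. 6 days after September 13, 1998 is September 19, 1998.

September 19, 1998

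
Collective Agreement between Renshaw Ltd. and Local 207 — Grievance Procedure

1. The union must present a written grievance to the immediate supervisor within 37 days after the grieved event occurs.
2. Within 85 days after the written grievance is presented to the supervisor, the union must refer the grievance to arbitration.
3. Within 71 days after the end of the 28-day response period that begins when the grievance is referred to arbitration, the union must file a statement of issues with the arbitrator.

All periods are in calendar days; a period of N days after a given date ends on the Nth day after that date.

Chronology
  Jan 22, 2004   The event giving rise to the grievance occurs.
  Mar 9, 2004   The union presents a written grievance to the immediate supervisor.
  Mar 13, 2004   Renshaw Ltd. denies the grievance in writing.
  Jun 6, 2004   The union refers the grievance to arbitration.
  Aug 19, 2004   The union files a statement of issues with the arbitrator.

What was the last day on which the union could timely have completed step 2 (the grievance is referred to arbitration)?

Step 2 runs from Mar 9, 2004, when the written grievance is presented to the supervisor. 85 days after Mar 9, 2004 is Jun 2, 2004.

Jun 2, 2004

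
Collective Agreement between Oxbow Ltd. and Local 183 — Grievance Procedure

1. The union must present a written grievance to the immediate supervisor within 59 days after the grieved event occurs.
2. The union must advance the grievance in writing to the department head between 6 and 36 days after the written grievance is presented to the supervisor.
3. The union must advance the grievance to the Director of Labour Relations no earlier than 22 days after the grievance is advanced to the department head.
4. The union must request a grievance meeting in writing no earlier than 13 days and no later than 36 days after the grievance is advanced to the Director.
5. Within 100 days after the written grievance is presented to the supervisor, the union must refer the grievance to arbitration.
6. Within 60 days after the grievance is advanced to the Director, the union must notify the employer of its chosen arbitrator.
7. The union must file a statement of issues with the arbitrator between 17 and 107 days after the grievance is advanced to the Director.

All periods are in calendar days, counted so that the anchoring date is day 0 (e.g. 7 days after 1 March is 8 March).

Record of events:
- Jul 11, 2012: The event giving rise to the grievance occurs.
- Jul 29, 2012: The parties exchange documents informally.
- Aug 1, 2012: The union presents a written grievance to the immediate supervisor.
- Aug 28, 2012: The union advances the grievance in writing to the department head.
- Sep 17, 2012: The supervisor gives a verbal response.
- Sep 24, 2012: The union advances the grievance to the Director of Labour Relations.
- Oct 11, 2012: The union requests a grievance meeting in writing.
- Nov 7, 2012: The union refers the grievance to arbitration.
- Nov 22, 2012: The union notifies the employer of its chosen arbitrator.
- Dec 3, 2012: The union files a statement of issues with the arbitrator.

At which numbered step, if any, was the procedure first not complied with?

None — every step was satisfied

(1) due by Jul 11, 2012 + 59 days = Sep 8, 2012; Aug 1, 2012 is within that limit.
(2) the permitted window runs from Aug 1, 2012 + 6 = Aug 7, 2012 to Aug 1, 2012 + 36 = Sep 6, 2012; done Aug 28, 2012 — within the window.
(3) permitted from Aug 28, 2012 + 22 days = Sep 19, 2012 onward; done Sep 24, 2012 — permitted.
(4) the permitted window runs from Sep 24, 2012 + 13 = Oct 7, 2012 to Sep 24, 2012 + 36 = Oct 30, 2012; done Oct 11, 2012, which is between those dates.
(5) due by Aug 1, 2012 + 100 days = Nov 9, 2012; completed Nov 7, 2012, before the deadline.
(6) due by Sep 24, 2012 + 60 days = Nov 23, 2012; completed Nov 22, 2012, before the deadline.
(7) the permitted window runs from Sep 24, 2012 + 17 = Oct 11, 2012 to Sep 24, 2012 + 107 = Jan 9, 2013; done Dec 3, 2012, which is between those dates.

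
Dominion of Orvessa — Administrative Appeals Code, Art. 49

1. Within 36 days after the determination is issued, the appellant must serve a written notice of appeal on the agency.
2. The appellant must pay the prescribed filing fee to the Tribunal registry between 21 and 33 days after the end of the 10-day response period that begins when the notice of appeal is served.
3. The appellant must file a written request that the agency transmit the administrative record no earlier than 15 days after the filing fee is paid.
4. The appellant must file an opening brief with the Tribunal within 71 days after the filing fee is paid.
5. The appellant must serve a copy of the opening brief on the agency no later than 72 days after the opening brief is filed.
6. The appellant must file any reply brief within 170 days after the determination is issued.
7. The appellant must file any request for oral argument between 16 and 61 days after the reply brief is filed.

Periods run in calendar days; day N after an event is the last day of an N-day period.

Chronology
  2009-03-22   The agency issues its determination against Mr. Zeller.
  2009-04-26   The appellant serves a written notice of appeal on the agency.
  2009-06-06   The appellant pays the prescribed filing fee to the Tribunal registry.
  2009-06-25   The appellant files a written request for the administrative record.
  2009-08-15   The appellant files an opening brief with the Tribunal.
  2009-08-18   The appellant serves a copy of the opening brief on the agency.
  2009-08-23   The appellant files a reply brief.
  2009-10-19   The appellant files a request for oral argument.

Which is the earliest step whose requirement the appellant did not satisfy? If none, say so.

None — every step was satisfied

Step 1: 36 days after 2009-03-22 (when the determination is issued) is 2009-04-27; 2009-04-26 is within that limit.
Step 2: the window is 21–33 days after 2009-05-06 (end of the 10-day response period, which began when the notice of appeal is served on 2009-04-26), so 2009-05-27 through 2009-06-08; 2009-06-06 falls inside that range.
Step 3: the earliest permitted date is 15 days after 2009-06-06 (when the filing fee is paid), i.e. 2009-06-21; done 2009-06-25, after the minimum wait.
Step 4: 71 days after 2009-06-06 (when the filing fee is paid) is 2009-08-16; done 2009-08-15 — timely.
Step 5: 72 days after 2009-08-15 (when the opening brief is filed) is 2009-10-26; done 2009-08-18 — timely.
Step 6: 170 days after 2009-03-22 (when the determination is issued) is 2009-09-08; 2009-08-23 is within that limit.
Step 7: the window is 16–61 days after 2009-08-23 (when the reply brief is filed), so 2009-09-08 through 2009-10-23; done 2009-10-19 — within the window.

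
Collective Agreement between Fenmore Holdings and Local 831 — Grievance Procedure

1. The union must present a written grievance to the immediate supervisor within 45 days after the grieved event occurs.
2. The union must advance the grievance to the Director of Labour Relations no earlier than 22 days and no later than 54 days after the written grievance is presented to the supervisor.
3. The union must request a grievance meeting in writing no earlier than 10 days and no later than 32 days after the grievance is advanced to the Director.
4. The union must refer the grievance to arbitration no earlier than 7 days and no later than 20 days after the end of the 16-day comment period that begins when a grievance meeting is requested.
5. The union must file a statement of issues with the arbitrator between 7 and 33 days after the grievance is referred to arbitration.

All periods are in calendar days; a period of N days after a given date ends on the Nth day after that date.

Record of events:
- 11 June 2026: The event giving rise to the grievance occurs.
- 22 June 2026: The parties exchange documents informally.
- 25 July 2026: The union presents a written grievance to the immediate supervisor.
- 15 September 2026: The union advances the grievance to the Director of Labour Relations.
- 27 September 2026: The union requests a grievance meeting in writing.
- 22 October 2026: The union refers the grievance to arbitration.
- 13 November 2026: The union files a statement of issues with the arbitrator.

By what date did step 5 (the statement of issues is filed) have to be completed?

24 November 2026

Step 5 runs from 22 October 2026, when the grievance is referred to arbitration. The window is 7–33 days after 22 October 2026; it closes on 24 November 2026.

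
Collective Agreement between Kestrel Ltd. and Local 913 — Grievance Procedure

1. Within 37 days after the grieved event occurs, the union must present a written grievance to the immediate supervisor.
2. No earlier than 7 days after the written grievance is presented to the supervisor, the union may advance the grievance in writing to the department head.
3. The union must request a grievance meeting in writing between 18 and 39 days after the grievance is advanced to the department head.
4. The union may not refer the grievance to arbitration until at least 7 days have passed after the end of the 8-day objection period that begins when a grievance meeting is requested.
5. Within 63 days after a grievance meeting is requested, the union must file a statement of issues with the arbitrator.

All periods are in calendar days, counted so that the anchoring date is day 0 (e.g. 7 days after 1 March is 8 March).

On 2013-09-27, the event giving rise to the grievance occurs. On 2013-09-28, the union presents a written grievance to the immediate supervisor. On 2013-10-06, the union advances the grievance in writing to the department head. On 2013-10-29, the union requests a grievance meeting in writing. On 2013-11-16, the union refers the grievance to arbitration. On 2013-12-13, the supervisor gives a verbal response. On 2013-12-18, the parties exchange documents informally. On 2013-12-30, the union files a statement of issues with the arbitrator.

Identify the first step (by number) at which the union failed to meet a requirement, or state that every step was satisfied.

(1) due by 2013-09-27 + 37 days = 2013-11-03; done 2013-09-28 — timely.
(2) permitted from 2013-09-28 + 7 days = 2013-10-05 onward; 2013-10-06 is on or after that date.
(3) the permitted window runs from 2013-10-06 + 18 = 2013-10-24 to 2013-10-06 + 39 = 2013-11-14; 2013-10-29 falls inside that range.
(4) permitted from 2013-11-06 + 7 days = 2013-11-13 onward; done 2013-11-16, after the minimum wait.
(5) due by 2013-10-29 + 63 days = 2013-12-31; 2013-12-30 is within that limit.

None — every step was satisfied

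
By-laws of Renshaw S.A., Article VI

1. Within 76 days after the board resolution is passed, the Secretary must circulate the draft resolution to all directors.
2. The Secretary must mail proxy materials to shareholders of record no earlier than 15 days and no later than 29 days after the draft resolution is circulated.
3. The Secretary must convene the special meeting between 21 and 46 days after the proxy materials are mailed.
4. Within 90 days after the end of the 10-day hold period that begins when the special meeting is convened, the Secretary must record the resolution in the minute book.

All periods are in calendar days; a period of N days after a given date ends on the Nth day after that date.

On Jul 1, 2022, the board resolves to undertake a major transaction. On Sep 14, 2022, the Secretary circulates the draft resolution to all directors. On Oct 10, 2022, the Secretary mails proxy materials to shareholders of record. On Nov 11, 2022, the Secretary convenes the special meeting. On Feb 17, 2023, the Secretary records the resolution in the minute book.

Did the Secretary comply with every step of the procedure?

Step 1 — counting 76 days from Jul 1, 2022 (when the board resolution is passed) gives a deadline of Sep 15, 2022; done Sep 14, 2022 — timely.
Step 2 — 15 and 29 days from Sep 14, 2022 (when the draft resolution is circulated) are Sep 29, 2022 and Oct 13, 2022 respectively; done Oct 10, 2022 — within the window.
Step 3 — 21 and 46 days from Oct 10, 2022 (when the proxy materials are mailed) are Oct 31, 2022 and Nov 25, 2022 respectively; done Nov 11, 2022, which is between those dates.
Step 4 — counting 90 days from Nov 21, 2022 (end of the 10-day hold period, which began when the special meeting is convened on Nov 11, 2022) gives a deadline of Feb 19, 2023; Feb 17, 2023 is within that limit.

Yes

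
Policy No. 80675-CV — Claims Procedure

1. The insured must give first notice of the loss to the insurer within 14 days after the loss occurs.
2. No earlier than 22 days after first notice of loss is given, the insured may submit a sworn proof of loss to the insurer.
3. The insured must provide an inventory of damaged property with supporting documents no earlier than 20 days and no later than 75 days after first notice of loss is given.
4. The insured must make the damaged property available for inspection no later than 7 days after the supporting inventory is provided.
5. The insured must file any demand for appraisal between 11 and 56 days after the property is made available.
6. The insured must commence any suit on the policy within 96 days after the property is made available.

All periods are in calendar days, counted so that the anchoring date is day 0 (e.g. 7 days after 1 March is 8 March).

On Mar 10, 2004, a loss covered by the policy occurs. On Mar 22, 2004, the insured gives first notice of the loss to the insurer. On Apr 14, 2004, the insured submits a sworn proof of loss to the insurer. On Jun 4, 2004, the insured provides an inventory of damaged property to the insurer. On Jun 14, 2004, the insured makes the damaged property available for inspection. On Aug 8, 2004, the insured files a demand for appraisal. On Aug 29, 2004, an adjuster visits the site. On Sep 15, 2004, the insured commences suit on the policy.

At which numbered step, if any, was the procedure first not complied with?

Step 1: 14 days after Mar 10, 2004 (when the loss occurs) is Mar 24, 2004; completed Mar 22, 2004, before the deadline.
Step 2: the earliest permitted date is 22 days after Mar 22, 2004 (when first notice of loss is given), i.e. Apr 13, 2004; Apr 14, 2004 is on or after that date.
Step 3: the window is 20–75 days after Mar 22, 2004 (when first notice of loss is given), so Apr 11, 2004 through Jun 5, 2004; Jun 4, 2004 falls inside that range.
Step 4: 7 days after Jun 4, 2004 (when the supporting inventory is provided) is Jun 11, 2004; done Jun 14, 2004 — 3 days late.
The analysis stops there.

Step 4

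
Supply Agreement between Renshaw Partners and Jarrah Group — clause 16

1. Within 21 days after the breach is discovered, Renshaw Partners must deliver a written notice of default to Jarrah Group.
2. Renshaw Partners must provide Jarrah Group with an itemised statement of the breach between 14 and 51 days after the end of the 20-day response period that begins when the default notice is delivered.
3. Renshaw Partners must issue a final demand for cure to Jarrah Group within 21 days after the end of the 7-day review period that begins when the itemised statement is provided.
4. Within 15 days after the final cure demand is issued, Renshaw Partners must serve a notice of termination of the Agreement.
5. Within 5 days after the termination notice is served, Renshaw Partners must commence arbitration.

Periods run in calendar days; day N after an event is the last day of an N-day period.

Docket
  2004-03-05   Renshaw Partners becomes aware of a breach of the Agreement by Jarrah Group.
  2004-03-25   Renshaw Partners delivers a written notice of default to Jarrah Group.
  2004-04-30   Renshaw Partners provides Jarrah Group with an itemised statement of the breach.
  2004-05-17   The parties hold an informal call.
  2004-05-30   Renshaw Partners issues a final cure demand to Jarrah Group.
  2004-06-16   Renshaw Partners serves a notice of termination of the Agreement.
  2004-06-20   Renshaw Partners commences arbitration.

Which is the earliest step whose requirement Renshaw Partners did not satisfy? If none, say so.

Step 1 — counting 21 days from 2004-03-05 (when the breach is discovered) gives a deadline of 2004-03-26; done 2004-03-25 — timely.
Step 2 — 14 and 51 days from 2004-04-14 (end of the 20-day response period, which began when the default notice is delivered on 2004-03-25) are 2004-04-28 and 2004-06-04 respectively; 2004-04-30 falls inside that range.
Step 3 — counting 21 days from 2004-05-07 (end of the 7-day review period, which began when the itemised statement is provided on 2004-04-30) gives a deadline of 2004-05-28; not done until 2004-05-30, 2 days after the deadline.
Later steps need not be reached.

Step 3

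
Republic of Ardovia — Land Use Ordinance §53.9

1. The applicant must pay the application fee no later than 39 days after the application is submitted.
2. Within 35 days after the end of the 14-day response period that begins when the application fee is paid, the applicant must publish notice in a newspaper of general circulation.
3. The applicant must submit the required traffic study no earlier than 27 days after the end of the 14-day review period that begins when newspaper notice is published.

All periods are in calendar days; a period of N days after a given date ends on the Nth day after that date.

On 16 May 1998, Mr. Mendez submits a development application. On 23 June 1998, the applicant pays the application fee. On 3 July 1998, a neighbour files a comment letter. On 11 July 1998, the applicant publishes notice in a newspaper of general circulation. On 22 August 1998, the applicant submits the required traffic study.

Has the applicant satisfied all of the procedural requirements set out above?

Yes

(1) due by 16 May 1998 + 39 days = 24 June 1998; 23 June 1998 is within that limit.
(2) due by 7 July 1998 + 35 days = 11 August 1998; done 11 July 1998 — timely.
(3) permitted from 25 July 1998 + 27 days = 21 August 1998 onward; 22 August 1998 is on or after that date.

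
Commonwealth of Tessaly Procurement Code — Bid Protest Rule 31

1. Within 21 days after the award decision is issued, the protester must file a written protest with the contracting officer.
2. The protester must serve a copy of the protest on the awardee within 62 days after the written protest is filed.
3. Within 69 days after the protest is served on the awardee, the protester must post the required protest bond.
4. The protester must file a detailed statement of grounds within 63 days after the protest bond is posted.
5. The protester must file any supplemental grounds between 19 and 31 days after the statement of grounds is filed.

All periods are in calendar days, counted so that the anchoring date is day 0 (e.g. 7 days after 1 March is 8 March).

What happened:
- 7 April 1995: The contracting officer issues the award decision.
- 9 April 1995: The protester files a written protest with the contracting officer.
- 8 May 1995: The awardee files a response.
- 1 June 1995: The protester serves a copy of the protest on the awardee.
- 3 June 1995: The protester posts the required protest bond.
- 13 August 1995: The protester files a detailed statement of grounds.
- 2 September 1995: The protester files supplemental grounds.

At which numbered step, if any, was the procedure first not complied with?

(1) due by 7 April 1995 + 21 days = 28 April 1995; 9 April 1995 is within that limit.
(2) due by 9 April 1995 + 62 days = 10 June 1995; done 1 June 1995 — timely.
(3) due by 1 June 1995 + 69 days = 9 August 1995; completed 3 June 1995, before the deadline.
(4) due by 3 June 1995 + 63 days = 5 August 1995; done 13 August 1995 — 8 days late.

Step 4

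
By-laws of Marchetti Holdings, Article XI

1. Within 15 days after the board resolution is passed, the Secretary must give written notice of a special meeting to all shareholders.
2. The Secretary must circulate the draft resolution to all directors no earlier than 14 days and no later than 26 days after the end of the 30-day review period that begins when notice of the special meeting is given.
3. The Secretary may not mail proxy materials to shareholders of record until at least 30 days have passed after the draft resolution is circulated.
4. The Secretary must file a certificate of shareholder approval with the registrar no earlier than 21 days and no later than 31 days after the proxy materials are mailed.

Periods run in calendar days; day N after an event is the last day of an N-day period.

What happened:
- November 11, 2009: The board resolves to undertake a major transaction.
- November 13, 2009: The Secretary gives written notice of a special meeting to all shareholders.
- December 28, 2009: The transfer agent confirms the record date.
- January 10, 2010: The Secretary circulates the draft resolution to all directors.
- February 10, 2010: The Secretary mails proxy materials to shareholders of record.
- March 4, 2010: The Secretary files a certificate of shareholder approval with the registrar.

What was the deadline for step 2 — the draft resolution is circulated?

January 8, 2010

Notice of the special meeting is given on November 13, 2009; the 30-day review period therefore ends December 13, 2009, and step 2 runs from that date. The window is 14–26 days after December 13, 2009; it closes on January 8, 2010.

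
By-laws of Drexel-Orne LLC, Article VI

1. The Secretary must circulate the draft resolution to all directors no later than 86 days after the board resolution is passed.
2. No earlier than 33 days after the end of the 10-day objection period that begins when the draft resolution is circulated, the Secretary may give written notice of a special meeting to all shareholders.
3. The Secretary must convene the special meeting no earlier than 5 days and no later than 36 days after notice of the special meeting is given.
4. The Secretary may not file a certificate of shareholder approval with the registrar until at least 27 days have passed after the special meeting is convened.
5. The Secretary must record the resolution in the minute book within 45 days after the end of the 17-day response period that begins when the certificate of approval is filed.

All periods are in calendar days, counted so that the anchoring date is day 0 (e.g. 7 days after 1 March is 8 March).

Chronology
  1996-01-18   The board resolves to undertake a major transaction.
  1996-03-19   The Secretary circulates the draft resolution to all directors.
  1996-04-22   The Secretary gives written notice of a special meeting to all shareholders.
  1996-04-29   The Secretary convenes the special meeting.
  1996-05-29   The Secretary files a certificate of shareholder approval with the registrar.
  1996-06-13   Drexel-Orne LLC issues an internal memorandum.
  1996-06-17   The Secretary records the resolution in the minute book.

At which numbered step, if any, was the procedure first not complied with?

Step 1 — counting 86 days from 1996-01-18 (when the board resolution is passed) gives a deadline of 1996-04-13; 1996-03-19 is within that limit.
Step 2 — must wait 33 days from 1996-03-29 (end of the 10-day objection period, which began when the draft resolution is circulated on 1996-03-19), so not before 1996-05-01; acted on 1996-04-22, 9 days prematurely.

Step 2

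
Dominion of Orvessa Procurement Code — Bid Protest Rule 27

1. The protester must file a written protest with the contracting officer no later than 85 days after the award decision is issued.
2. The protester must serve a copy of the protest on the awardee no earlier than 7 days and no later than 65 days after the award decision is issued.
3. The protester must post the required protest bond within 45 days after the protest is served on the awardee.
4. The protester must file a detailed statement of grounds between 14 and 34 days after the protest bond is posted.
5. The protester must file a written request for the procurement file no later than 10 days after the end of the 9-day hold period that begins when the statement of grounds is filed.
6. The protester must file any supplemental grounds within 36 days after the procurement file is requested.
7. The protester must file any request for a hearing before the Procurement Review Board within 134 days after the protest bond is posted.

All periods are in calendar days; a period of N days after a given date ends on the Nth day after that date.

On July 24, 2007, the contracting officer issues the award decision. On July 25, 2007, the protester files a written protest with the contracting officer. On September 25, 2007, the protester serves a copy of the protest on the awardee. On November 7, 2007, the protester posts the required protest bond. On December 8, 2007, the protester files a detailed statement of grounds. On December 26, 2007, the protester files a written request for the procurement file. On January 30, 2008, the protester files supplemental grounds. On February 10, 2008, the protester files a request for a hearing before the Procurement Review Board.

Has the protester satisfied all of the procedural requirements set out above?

(1) due by July 24, 2007 + 85 days = October 17, 2007; July 25, 2007 is within that limit.
(2) the permitted window runs from July 24, 2007 + 7 = July 31, 2007 to July 24, 2007 + 65 = September 27, 2007; done September 25, 2007 — within the window.
(3) due by September 25, 2007 + 45 days = November 9, 2007; done November 7, 2007 — timely.
(4) the permitted window runs from November 7, 2007 + 14 = November 21, 2007 to November 7, 2007 + 34 = December 11, 2007; December 8, 2007 falls inside that range.
(5) due by December 17, 2007 + 10 days = December 27, 2007; December 26, 2007 is within that limit.
(6) due by December 26, 2007 + 36 days = January 31, 2008; January 30, 2008 is within that limit.
(7) due by November 7, 2007 + 134 days = March 20, 2008; completed February 10, 2008, before the deadline.

Yes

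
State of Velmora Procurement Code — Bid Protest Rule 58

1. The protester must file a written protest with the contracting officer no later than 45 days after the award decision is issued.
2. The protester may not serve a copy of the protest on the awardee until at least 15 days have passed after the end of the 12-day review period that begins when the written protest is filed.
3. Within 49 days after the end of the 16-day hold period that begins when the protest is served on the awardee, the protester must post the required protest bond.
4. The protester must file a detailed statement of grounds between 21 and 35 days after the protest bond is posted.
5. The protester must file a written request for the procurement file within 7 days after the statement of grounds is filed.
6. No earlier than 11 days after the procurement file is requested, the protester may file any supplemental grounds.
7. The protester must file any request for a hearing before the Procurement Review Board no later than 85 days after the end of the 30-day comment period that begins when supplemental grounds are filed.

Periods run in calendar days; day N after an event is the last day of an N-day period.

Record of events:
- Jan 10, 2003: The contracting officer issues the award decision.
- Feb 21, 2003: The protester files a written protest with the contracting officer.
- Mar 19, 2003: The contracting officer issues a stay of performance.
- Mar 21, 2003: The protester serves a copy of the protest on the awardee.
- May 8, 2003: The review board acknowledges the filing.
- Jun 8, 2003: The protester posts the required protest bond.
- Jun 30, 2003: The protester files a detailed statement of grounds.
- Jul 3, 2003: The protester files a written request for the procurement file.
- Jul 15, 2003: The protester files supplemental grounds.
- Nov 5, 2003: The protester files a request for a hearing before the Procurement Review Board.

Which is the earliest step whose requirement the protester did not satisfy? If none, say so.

Step 1 — counting 45 days from Jan 10, 2003 (when the award decision is issued) gives a deadline of Feb 24, 2003; completed Feb 21, 2003, before the deadline.
Step 2 — must wait 15 days from Mar 5, 2003 (end of the 12-day review period, which began when the written protest is filed on Feb 21, 2003), so not before Mar 20, 2003; Mar 21, 2003 is on or after that date.
Step 3 — counting 49 days from Apr 6, 2003 (end of the 16-day hold period, which began when the protest is served on the awardee on Mar 21, 2003) gives a deadline of May 25, 2003; not done until Jun 8, 2003, 14 days after the deadline.
Later steps need not be reached.

Step 3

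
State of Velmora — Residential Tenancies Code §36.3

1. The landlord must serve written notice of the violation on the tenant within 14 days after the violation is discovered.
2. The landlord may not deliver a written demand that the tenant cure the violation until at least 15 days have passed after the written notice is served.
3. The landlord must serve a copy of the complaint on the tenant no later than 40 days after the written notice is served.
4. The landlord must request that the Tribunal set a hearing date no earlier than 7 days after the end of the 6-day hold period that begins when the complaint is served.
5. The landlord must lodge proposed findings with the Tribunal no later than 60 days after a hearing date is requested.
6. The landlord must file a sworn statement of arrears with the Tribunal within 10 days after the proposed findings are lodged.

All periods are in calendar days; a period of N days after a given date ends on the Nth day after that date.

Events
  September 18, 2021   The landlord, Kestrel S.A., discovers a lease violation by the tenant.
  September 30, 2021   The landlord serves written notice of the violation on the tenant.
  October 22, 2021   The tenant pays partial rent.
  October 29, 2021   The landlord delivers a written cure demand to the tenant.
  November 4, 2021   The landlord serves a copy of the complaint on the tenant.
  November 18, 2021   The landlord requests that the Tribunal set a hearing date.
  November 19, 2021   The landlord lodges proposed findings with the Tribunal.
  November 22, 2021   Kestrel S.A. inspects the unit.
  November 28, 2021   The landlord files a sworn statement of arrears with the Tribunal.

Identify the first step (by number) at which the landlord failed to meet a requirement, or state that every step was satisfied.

(1) due by September 18, 2021 + 14 days = October 2, 2021; done September 30, 2021 — timely.
(2) permitted from September 30, 2021 + 15 days = October 15, 2021 onward; done October 29, 2021 — permitted.
(3) due by September 30, 2021 + 40 days = November 9, 2021; November 4, 2021 is within that limit.
(4) permitted from November 10, 2021 + 7 days = November 17, 2021 onward; done November 18, 2021, after the minimum wait.
(5) due by November 18, 2021 + 60 days = January 17, 2022; November 19, 2021 is within that limit.
(6) due by November 19, 2021 + 10 days = November 29, 2021; November 28, 2021 is within that limit.

None — every step was satisfied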